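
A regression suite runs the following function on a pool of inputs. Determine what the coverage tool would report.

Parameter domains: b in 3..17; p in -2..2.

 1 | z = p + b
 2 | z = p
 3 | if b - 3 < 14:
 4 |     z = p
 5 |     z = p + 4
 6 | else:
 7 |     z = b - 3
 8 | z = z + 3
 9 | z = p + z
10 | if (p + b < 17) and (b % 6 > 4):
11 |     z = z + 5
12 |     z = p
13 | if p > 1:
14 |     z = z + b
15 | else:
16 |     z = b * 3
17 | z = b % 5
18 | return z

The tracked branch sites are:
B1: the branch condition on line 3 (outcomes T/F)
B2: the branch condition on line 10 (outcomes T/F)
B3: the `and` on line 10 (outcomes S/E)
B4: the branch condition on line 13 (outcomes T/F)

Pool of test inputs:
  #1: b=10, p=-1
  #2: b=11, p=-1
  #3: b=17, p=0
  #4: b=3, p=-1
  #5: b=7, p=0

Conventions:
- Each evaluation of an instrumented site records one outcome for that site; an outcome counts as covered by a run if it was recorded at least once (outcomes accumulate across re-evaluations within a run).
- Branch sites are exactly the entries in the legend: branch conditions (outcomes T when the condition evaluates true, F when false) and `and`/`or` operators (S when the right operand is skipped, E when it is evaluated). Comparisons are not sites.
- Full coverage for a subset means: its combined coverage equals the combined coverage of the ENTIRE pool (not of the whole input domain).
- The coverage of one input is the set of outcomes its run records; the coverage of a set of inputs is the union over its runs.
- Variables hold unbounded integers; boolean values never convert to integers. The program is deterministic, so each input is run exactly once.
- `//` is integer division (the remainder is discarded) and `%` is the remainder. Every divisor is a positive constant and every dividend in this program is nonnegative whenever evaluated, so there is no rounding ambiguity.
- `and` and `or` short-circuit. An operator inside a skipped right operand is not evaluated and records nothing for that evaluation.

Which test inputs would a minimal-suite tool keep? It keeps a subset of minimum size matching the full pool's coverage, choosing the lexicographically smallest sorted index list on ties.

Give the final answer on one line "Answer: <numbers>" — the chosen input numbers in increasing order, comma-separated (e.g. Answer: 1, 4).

input #1 (b=10, p=-1): covers B1=T, B2=F, B3=E, B4=F
input #2 (b=11, p=-1): covers B1=T, B2=T, B3=E, B4=F
input #3 (b=17, p=0): covers B1=F, B2=F, B3=S, B4=F
input #4 (b=3, p=-1): covers B1=T, B2=F, B3=E, B4=F
input #5 (b=7, p=0): covers B1=T, B2=F, B3=E, B4=F
union over all inputs: B1=T, B1=F, B2=T, B2=F, B3=S, B3=E, B4=F (7 outcomes)
size 1 is not enough: best union over all size-1 subsets is 4/7
inputs {2, 3} (size 2) cover everything; no size-2 subset with a lexicographically smaller index list covers all 7

Answer: 2, 3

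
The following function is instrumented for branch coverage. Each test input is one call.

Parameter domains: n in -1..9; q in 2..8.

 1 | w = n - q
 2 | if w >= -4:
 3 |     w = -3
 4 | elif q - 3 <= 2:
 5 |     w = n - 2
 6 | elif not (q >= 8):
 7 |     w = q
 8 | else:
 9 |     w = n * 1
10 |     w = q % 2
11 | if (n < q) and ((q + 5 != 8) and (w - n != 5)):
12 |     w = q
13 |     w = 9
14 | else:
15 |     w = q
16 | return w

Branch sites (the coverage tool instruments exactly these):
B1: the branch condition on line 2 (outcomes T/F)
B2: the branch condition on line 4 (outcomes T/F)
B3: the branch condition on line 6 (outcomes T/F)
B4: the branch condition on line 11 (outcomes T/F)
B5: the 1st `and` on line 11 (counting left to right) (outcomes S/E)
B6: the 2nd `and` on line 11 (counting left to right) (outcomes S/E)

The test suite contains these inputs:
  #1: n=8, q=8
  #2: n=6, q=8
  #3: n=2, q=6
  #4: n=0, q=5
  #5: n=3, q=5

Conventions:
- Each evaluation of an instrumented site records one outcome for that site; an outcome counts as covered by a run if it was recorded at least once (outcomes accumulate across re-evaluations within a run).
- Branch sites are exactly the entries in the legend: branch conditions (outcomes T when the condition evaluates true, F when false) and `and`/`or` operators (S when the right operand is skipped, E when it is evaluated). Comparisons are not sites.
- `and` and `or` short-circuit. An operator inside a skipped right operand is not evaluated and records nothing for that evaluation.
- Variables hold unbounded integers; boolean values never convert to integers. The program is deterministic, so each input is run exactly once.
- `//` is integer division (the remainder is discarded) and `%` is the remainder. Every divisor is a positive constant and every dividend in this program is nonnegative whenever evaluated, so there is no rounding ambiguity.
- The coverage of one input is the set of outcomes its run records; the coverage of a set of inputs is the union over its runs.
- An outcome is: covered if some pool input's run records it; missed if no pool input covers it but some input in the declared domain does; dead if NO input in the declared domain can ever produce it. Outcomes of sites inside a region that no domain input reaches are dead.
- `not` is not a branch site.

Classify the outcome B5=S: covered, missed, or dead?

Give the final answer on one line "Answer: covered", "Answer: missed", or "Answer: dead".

B5=S is recorded by pool input(s) 1 -> covered

Answer: covered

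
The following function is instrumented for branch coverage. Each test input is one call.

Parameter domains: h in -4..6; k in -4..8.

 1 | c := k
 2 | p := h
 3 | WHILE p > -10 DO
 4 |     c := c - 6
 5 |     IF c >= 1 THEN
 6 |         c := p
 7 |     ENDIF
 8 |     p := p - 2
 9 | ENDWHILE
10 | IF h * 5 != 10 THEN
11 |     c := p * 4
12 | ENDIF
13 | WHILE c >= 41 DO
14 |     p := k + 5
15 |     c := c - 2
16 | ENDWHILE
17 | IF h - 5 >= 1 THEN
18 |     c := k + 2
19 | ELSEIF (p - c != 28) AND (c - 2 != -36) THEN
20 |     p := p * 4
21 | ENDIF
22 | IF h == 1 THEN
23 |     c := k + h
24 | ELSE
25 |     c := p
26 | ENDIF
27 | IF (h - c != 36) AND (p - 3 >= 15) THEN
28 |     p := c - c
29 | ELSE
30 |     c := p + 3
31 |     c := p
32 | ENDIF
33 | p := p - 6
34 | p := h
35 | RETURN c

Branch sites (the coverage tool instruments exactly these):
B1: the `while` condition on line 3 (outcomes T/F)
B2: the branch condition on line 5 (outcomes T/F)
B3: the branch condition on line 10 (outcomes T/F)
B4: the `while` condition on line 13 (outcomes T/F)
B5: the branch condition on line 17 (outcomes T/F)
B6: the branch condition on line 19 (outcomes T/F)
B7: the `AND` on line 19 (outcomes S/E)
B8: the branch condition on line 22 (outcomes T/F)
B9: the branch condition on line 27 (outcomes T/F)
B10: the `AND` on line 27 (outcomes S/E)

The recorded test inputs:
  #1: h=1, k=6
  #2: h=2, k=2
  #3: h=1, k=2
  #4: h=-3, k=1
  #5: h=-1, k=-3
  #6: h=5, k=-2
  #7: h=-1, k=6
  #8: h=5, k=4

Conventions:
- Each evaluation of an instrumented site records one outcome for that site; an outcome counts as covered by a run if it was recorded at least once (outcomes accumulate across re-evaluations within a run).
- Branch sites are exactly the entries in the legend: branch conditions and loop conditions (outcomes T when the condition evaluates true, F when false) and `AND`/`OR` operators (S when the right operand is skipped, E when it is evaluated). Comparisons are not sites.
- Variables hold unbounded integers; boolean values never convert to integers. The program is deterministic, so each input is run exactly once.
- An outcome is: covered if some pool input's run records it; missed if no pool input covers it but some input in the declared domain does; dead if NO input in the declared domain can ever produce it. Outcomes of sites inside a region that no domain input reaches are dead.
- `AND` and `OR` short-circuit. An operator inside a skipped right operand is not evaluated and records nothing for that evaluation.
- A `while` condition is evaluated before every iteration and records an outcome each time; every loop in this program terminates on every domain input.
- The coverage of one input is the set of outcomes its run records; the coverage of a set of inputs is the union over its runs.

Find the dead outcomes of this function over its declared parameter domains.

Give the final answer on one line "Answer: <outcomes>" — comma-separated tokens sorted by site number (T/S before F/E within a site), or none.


sweeping the full domain (143 inputs) for each outcome:
  B4=T: no domain input ever produces it -> dead
  B9=T: no domain input ever produces it -> dead
  reachable outcomes have witnesses, e.g. B1=T (e.g. h=-4, k=-4), B1=F (e.g. h=-4, k=-4), B2=T (e.g. h=-4, k=7), B2=F (e.g. h=-4, k=-4)
Answer: B4=T, B9=T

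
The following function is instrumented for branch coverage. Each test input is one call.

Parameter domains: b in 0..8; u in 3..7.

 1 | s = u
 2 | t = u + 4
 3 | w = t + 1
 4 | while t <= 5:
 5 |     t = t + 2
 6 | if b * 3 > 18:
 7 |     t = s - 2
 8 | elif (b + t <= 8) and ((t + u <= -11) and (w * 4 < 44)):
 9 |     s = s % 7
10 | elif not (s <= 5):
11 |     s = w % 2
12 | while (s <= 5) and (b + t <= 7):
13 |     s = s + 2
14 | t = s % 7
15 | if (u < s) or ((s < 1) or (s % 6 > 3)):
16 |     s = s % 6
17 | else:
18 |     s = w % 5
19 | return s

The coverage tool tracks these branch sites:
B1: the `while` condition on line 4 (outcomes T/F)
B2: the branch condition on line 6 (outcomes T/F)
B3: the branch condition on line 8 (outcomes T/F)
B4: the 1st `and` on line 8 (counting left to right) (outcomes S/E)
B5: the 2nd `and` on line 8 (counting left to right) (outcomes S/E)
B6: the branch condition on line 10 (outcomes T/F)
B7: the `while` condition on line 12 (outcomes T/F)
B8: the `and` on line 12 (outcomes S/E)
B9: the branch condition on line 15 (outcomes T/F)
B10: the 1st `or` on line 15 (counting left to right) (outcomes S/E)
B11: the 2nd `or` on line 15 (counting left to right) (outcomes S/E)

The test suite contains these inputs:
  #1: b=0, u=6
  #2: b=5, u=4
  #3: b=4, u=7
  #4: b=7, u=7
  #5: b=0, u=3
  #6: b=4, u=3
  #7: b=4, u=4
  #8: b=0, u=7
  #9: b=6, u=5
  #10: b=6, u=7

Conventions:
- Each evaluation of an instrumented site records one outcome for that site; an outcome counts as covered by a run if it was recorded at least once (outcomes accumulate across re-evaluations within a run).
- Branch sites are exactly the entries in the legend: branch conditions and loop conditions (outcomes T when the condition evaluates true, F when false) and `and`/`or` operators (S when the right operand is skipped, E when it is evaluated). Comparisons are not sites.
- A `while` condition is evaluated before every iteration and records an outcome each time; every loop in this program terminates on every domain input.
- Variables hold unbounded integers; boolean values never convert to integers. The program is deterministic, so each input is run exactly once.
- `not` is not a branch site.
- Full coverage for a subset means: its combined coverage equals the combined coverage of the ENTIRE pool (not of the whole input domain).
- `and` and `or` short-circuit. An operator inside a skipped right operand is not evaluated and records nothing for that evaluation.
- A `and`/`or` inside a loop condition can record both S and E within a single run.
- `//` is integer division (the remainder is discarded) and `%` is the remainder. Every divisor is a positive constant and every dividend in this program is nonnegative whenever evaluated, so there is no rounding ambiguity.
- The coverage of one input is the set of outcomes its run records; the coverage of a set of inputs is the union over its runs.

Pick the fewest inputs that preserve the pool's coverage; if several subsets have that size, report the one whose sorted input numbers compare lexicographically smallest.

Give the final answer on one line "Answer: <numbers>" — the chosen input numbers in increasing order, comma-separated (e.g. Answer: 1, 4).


test 1 (b=0, u=6) hits B1=F, B2=F, B3=F, B4=S, B6=T, B7=F, B8=E, B9=F, B10=E, B11=E
test 2 (b=5, u=4) hits B1=F, B2=F, B3=F, B4=S, B6=F, B7=F, B8=E, B9=T, B10=E, B11=E
test 3 (b=4, u=7) hits B1=F, B2=F, B3=F, B4=S, B6=T, B7=F, B8=E, B9=T, B10=E, B11=S
test 4 (b=7, u=7) hits B1=F, B2=T, B7=F, B8=S, B9=F, B10=E, B11=E
test 5 (b=0, u=3) hits B1=F, B2=F, B3=F, B4=E, B5=S, B6=F, B7=T, B7=F, B8=S, B8=E, B9=T, B10=S
test 6 (b=4, u=3) hits B1=F, B2=F, B3=F, B4=S, B6=F, B7=F, B8=E, B9=F, B10=E, B11=E
test 7 (b=4, u=4) hits B1=F, B2=F, B3=F, B4=S, B6=F, B7=F, B8=E, B9=T, B10=E, B11=E
test 8 (b=0, u=7) hits B1=F, B2=F, B3=F, B4=S, B6=T, B7=F, B8=E, B9=T, B10=E, B11=S
test 9 (b=6, u=5) hits B1=F, B2=F, B3=F, B4=S, B6=F, B7=F, B8=E, B9=T, B10=E, B11=E
test 10 (b=6, u=7) hits B1=F, B2=F, B3=F, B4=S, B6=T, B7=F, B8=E, B9=T, B10=E, B11=S
union over all inputs: B1=F, B2=T, B2=F, B3=F, B4=S, B4=E, B5=S, B6=T, B6=F, B7=T, B7=F, B8=S, B8=E, B9=T, B9=F, B10=S, B10=E, B11=S, B11=E (19 outcomes)
checked all size-1 subsets: none covers 19 outcomes (max 12/19)
checked all size-2 subsets: none covers 19 outcomes (max 17/19)
inputs {3, 4, 5} (size 3) cover everything; no size-3 subset with a lexicographically smaller index list covers all 19
Answer: 3, 4, 5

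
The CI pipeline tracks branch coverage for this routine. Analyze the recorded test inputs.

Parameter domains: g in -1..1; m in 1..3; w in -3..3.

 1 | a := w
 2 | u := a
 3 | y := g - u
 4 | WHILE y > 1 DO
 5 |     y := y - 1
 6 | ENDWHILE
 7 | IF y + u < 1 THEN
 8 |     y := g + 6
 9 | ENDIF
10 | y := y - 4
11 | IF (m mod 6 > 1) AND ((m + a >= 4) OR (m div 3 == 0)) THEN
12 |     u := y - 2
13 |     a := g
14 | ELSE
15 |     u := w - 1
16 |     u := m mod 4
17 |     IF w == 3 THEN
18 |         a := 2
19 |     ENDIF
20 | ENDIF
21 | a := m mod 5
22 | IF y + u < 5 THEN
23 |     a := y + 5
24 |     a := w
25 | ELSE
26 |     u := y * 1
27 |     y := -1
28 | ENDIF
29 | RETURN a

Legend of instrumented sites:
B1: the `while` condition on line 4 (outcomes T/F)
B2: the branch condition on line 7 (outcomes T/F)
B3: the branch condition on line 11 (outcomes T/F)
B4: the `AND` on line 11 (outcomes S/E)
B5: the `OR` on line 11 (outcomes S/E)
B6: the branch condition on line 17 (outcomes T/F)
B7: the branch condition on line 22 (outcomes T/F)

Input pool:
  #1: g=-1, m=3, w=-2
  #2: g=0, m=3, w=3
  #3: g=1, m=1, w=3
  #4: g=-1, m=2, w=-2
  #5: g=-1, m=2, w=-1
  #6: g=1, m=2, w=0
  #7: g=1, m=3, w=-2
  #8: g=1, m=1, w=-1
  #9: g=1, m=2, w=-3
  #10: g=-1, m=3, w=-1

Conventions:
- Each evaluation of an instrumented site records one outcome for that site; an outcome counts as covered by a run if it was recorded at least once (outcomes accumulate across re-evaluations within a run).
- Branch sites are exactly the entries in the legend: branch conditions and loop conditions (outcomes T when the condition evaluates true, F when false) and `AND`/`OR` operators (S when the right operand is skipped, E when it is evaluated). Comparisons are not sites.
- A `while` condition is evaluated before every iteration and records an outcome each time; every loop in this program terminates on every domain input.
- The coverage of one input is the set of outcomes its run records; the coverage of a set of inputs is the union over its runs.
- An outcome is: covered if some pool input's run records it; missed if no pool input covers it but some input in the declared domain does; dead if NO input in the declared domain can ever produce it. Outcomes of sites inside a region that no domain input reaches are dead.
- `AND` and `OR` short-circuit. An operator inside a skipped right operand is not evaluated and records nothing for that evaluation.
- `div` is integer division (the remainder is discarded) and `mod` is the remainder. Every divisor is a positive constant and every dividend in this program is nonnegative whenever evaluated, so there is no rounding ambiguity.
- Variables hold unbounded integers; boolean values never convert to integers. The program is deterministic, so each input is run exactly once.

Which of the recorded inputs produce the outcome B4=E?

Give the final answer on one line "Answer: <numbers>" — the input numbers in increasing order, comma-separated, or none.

input #1 (g=-1, m=3, w=-2): covers B4=E
input #2 (g=0, m=3, w=3): covers B4=E
input #3 (g=1, m=1, w=3): misses B4=E
input #4 (g=-1, m=2, w=-2): covers B4=E
input #5 (g=-1, m=2, w=-1): covers B4=E
input #6 (g=1, m=2, w=0): covers B4=E
input #7 (g=1, m=3, w=-2): covers B4=E
input #8 (g=1, m=1, w=-1): misses B4=E
input #9 (g=1, m=2, w=-3): covers B4=E
input #10 (g=-1, m=3, w=-1): covers B4=E

Answer: 1, 2, 4, 5, 6, 7, 9, 10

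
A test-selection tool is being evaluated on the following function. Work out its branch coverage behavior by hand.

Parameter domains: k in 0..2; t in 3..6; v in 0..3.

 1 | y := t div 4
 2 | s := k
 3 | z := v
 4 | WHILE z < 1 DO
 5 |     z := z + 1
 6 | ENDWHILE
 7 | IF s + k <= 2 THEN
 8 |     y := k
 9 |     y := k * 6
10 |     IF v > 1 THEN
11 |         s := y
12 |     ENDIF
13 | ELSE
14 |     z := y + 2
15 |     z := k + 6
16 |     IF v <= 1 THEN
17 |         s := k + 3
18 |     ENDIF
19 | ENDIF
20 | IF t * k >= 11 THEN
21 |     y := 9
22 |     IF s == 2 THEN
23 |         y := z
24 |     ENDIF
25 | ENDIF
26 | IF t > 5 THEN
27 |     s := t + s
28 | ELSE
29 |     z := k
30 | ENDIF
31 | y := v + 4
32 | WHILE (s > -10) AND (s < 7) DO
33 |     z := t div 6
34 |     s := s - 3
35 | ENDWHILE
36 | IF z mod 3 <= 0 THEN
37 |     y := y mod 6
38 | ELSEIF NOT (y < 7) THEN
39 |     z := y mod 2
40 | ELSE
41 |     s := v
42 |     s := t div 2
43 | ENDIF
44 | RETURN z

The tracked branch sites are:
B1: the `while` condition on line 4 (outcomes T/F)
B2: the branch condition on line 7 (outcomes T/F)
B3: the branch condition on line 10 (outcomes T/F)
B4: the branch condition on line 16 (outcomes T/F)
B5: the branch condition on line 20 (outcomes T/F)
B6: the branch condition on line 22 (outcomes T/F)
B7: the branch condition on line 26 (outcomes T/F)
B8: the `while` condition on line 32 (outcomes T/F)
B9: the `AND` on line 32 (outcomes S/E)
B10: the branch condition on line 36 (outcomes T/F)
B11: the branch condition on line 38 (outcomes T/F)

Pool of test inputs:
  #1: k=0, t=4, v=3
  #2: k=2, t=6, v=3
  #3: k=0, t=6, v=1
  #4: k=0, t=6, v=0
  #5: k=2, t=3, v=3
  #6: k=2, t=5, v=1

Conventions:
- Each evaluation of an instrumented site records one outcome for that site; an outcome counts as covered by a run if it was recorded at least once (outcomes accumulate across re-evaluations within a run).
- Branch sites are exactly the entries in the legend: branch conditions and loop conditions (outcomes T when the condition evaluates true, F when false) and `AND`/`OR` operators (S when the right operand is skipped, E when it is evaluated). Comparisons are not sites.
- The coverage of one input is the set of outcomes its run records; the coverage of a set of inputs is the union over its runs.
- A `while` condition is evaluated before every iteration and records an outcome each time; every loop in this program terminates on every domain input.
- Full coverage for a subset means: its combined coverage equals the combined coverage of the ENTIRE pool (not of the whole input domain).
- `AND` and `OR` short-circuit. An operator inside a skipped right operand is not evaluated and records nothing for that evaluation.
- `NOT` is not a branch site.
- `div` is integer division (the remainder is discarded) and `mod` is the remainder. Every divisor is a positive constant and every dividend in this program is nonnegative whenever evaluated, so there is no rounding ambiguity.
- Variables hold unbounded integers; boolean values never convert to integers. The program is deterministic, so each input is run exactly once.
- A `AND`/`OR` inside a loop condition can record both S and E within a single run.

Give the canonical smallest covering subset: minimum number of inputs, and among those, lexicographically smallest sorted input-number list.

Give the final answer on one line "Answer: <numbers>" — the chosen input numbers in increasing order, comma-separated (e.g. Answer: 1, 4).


input #1, k=0, t=4, v=3: outcomes B1=F, B2=T, B3=T, B5=F, B7=F, B8=T, B8=F, B9=S, B9=E, B10=T
input #2, k=2, t=6, v=3: outcomes B1=F, B2=F, B4=F, B5=T, B6=T, B7=T, B8=F, B9=E, B10=F, B11=T
input #3, k=0, t=6, v=1: outcomes B1=F, B2=T, B3=F, B5=F, B7=T, B8=T, B8=F, B9=S, B9=E, B10=F, B11=F
input #4, k=0, t=6, v=0: outcomes B1=T, B1=F, B2=T, B3=F, B5=F, B7=T, B8=T, B8=F, B9=S, B9=E, B10=F, B11=F
input #5, k=2, t=3, v=3: outcomes B1=F, B2=F, B4=F, B5=F, B7=F, B8=T, B8=F, B9=S, B9=E, B10=T
input #6, k=2, t=5, v=1: outcomes B1=F, B2=F, B4=T, B5=F, B7=F, B8=T, B8=F, B9=S, B9=E, B10=T
pool-wide coverage (21 outcomes): B1=T, B1=F, B2=T, B2=F, B3=T, B3=F, B4=T, B4=F, B5=T, B5=F, B6=T, B7=T, B7=F, B8=T, B8=F, B9=S, B9=E, B10=T, B10=F, B11=T, B11=F
every size-1 subset falls short of the 21 outcomes (best: 12/21)
every size-2 subset falls short of the 21 outcomes (best: 17/21)
every size-3 subset falls short of the 21 outcomes (best: 20/21)
size 4: inputs {1, 2, 4, 6} cover all 21 outcomes, and no lexicographically smaller subset of this size does
Answer: 1, 2, 4, 6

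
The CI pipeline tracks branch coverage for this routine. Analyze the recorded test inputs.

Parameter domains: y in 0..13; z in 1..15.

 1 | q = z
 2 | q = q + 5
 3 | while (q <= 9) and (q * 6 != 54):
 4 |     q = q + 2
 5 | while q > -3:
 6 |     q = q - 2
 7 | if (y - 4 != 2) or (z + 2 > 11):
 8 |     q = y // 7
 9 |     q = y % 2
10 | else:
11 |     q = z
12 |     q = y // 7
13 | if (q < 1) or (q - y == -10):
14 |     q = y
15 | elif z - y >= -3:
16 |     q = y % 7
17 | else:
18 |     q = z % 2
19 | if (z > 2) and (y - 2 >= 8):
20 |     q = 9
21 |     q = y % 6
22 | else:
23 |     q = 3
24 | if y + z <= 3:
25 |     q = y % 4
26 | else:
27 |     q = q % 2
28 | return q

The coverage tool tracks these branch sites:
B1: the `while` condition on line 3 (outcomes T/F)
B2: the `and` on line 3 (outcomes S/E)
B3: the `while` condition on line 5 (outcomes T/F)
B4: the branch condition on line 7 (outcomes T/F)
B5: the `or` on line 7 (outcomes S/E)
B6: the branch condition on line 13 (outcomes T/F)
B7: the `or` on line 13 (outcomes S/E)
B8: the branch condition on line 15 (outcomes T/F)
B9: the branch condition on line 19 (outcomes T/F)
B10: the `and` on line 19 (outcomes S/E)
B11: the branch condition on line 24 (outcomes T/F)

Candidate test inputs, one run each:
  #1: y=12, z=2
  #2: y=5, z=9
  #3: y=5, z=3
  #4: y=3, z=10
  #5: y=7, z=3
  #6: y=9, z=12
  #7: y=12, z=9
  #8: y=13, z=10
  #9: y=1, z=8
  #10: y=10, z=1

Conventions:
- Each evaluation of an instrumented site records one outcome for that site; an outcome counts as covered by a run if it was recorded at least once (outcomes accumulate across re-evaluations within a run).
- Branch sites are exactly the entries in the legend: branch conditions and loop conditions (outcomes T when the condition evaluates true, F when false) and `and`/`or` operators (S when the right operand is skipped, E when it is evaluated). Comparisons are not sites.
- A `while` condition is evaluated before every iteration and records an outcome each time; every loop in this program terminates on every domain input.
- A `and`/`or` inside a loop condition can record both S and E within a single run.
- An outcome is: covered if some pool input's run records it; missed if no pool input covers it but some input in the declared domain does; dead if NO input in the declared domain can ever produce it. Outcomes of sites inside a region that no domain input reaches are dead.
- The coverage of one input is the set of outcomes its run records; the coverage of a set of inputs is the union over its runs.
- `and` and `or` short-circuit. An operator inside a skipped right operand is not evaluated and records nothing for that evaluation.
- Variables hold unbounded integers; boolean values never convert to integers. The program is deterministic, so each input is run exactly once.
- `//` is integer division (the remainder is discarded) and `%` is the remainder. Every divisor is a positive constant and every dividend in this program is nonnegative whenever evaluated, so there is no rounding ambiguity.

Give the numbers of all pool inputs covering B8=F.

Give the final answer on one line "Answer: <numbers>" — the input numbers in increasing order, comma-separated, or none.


input #1 (y=12, z=2): does not record B8=F
input #2 (y=5, z=9): does not record B8=F
input #3 (y=5, z=3): does not record B8=F
input #4 (y=3, z=10): does not record B8=F
input #5 (y=7, z=3): records B8=F
input #6 (y=9, z=12): does not record B8=F
input #7 (y=12, z=9): does not record B8=F
input #8 (y=13, z=10): does not record B8=F
input #9 (y=1, z=8): does not record B8=F
input #10 (y=10, z=1): does not record B8=F
Answer: 5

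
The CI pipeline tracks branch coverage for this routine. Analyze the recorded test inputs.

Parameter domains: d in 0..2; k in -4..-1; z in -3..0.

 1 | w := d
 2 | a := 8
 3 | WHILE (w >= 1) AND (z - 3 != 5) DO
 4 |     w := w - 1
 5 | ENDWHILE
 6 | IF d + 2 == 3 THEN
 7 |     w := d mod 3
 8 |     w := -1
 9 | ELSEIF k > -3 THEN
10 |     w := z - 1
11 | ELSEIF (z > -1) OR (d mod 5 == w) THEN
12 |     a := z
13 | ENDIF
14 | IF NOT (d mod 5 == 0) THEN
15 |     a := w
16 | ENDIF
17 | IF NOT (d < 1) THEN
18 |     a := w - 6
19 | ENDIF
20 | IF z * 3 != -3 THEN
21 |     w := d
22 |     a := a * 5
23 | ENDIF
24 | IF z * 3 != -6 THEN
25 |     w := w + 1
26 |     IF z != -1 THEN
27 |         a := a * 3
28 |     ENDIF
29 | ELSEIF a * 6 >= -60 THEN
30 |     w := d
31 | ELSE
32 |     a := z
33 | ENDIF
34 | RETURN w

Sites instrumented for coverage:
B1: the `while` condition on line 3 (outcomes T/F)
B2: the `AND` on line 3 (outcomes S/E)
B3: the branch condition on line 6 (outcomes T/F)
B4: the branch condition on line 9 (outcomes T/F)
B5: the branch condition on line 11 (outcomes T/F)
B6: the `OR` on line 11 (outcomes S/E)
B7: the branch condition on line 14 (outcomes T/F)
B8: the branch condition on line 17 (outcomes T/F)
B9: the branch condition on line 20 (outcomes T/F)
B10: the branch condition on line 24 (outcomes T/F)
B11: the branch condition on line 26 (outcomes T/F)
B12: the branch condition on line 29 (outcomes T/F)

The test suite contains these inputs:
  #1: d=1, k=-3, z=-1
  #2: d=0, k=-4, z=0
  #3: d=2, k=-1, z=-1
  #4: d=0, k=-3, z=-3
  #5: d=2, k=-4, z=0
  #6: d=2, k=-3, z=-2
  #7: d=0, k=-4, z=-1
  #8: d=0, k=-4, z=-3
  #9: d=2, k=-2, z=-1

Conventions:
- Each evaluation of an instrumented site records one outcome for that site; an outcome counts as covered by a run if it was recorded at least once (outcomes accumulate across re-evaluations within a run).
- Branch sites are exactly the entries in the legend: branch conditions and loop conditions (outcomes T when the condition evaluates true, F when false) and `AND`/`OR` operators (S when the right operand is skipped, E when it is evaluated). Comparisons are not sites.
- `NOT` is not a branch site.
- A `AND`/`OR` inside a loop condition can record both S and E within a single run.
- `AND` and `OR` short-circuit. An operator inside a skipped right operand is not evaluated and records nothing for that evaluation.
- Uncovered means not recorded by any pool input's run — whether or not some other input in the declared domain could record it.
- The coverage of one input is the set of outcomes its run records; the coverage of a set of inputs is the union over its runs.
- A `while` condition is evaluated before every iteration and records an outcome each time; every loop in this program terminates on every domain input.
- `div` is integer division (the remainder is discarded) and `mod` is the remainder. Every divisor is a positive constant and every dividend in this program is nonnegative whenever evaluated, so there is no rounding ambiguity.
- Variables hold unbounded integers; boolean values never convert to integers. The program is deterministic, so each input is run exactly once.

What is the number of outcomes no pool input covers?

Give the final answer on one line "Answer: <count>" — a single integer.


test 1 (d=1, k=-3, z=-1) hits B1=T, B1=F, B2=S, B2=E, B3=T, B7=T, B8=T, B9=F, B10=T, B11=F
test 2 (d=0, k=-4, z=0) hits B1=F, B2=S, B3=F, B4=F, B5=T, B6=S, B7=F, B8=F, B9=T, B10=T, B11=T
test 3 (d=2, k=-1, z=-1) hits B1=T, B1=F, B2=S, B2=E, B3=F, B4=T, B7=T, B8=T, B9=F, B10=T, B11=F
test 4 (d=0, k=-3, z=-3) hits B1=F, B2=S, B3=F, B4=F, B5=T, B6=E, B7=F, B8=F, B9=T, B10=T, B11=T
test 5 (d=2, k=-4, z=0) hits B1=T, B1=F, B2=S, B2=E, B3=F, B4=F, B5=T, B6=S, B7=T, B8=T, B9=T, B10=T, B11=T
test 6 (d=2, k=-3, z=-2) hits B1=T, B1=F, B2=S, B2=E, B3=F, B4=F, B5=F, B6=E, B7=T, B8=T, B9=T, B10=F, B12=F
test 7 (d=0, k=-4, z=-1) hits B1=F, B2=S, B3=F, B4=F, B5=T, B6=E, B7=F, B8=F, B9=F, B10=T, B11=F
test 8 (d=0, k=-4, z=-3) hits B1=F, B2=S, B3=F, B4=F, B5=T, B6=E, B7=F, B8=F, B9=T, B10=T, B11=T
test 9 (d=2, k=-2, z=-1) hits B1=T, B1=F, B2=S, B2=E, B3=F, B4=T, B7=T, B8=T, B9=F, B10=T, B11=F
union over the pool: B1=T, B1=F, B2=S, B2=E, B3=T, B3=F, B4=T, B4=F, B5=T, B5=F, B6=S, B6=E, B7=T, B7=F, B8=T, B8=F, B9=T, B9=F, B10=T, B10=F, B11=T, B11=F, B12=F
uncovered (1 of 24): B12=T
Answer: 1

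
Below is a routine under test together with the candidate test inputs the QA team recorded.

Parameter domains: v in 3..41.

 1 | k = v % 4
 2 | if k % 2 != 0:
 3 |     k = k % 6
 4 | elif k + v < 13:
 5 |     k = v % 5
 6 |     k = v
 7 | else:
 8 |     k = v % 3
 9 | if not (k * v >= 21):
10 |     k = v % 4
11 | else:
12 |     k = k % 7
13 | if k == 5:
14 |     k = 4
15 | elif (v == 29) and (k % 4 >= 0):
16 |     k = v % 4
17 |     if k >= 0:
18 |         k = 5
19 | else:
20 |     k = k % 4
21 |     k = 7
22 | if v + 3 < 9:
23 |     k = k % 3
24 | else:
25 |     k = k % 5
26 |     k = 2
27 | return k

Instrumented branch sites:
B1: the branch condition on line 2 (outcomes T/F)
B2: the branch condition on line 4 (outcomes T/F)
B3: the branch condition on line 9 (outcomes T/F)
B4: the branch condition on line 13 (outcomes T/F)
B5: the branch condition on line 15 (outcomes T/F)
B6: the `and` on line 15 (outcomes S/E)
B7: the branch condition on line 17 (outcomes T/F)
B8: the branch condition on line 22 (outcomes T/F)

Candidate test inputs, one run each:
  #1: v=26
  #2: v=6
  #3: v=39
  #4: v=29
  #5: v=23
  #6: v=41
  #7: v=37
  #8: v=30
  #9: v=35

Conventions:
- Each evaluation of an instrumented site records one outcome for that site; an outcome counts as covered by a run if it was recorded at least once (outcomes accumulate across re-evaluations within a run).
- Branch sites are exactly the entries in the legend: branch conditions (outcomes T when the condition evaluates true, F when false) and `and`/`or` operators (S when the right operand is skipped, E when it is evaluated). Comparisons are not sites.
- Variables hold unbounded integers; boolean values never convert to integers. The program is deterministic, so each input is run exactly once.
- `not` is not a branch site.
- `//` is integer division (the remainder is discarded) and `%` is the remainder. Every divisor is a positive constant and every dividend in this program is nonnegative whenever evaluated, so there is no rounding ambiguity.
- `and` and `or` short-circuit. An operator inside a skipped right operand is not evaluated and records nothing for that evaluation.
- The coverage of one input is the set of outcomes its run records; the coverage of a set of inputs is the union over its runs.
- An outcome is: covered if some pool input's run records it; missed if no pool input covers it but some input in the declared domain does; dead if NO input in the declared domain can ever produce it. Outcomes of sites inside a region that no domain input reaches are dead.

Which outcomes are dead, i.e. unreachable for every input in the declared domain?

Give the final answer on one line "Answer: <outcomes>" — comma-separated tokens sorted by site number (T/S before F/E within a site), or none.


checking every outcome against all 39 domain inputs:
  B7=F: never recorded by any domain input -> dead
  reachable outcomes have witnesses, e.g. B1=T (e.g. v=3), B1=F (e.g. v=4), B2=T (e.g. v=4), B2=F (e.g. v=14)
Answer: B7=F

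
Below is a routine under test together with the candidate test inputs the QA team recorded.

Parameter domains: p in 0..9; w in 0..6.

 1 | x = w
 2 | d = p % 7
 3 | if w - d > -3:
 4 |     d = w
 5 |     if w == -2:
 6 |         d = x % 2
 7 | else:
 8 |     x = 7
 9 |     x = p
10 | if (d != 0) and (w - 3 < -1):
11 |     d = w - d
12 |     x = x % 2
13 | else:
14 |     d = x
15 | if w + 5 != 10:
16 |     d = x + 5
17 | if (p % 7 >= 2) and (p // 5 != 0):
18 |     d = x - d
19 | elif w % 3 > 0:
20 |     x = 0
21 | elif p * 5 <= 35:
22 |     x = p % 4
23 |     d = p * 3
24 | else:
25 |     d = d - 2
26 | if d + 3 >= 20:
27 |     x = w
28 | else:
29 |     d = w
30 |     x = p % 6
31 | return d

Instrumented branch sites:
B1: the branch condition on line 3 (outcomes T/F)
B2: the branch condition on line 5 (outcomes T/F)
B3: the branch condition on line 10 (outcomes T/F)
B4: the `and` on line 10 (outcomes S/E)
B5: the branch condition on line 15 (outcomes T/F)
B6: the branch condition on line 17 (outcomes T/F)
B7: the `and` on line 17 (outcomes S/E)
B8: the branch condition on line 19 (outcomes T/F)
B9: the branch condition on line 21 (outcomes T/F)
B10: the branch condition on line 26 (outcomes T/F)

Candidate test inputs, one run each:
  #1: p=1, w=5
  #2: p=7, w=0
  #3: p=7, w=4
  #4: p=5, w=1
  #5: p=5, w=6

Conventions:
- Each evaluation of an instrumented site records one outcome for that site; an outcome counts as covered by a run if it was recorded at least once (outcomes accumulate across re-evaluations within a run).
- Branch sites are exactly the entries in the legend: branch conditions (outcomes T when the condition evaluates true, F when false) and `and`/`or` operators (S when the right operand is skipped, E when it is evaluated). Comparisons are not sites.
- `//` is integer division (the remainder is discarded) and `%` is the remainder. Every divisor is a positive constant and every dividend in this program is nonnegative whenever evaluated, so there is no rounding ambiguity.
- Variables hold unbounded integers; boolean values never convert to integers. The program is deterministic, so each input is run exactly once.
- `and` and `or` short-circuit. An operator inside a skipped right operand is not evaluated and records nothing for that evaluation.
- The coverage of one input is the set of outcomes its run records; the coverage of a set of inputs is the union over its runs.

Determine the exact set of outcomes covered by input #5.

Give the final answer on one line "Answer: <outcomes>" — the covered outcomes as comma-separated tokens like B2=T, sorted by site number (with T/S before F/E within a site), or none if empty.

Simulating input #5 (p=5, w=6) step by step:
  B1->T, B2->F, B4->E, B3->F, B5->T, B7->E, B6->T, B10->F
collecting distinct outcomes: B1=T, B2=F, B3=F, B4=E, B5=T, B6=T, B7=E, B10=F

Answer: B1=T, B2=F, B3=F, B4=E, B5=T, B6=T, B7=E, B10=F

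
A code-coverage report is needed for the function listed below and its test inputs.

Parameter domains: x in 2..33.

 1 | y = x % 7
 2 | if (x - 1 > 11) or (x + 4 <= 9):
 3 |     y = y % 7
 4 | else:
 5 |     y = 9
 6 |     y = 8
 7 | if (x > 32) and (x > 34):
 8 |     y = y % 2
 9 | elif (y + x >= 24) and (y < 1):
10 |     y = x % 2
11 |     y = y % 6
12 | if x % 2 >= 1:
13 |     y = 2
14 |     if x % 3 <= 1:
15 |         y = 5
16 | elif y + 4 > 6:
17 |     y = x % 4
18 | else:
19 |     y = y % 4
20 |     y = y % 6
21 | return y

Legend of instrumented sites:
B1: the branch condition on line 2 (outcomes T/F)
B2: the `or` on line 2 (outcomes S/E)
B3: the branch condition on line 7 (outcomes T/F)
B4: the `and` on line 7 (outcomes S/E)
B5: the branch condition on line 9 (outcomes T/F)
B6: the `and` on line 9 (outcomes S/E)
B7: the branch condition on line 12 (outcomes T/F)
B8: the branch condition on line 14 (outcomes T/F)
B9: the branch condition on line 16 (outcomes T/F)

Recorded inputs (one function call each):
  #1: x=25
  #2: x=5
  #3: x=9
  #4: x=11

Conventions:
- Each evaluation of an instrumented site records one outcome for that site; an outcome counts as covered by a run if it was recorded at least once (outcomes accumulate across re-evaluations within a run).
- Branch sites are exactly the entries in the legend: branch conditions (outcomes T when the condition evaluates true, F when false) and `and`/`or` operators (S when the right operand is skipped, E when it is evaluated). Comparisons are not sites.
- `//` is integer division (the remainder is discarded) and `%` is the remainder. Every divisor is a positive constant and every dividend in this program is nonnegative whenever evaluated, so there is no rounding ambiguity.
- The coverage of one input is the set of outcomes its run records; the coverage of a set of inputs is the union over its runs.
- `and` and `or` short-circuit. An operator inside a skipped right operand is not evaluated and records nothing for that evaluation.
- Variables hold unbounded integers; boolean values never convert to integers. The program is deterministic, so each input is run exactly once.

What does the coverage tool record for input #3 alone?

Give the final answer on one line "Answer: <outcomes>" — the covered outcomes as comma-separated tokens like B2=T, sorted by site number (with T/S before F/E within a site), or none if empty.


Simulating input #3 (x=9) step by step:
  B2->E, B1->F, B4->S, B3->F, B6->S, B5->F, B7->T, B8->T
as a set, this run covers: B1=F, B2=E, B3=F, B4=S, B5=F, B6=S, B7=T, B8=T
Answer: B1=F, B2=E, B3=F, B4=S, B5=F, B6=S, B7=T, B8=T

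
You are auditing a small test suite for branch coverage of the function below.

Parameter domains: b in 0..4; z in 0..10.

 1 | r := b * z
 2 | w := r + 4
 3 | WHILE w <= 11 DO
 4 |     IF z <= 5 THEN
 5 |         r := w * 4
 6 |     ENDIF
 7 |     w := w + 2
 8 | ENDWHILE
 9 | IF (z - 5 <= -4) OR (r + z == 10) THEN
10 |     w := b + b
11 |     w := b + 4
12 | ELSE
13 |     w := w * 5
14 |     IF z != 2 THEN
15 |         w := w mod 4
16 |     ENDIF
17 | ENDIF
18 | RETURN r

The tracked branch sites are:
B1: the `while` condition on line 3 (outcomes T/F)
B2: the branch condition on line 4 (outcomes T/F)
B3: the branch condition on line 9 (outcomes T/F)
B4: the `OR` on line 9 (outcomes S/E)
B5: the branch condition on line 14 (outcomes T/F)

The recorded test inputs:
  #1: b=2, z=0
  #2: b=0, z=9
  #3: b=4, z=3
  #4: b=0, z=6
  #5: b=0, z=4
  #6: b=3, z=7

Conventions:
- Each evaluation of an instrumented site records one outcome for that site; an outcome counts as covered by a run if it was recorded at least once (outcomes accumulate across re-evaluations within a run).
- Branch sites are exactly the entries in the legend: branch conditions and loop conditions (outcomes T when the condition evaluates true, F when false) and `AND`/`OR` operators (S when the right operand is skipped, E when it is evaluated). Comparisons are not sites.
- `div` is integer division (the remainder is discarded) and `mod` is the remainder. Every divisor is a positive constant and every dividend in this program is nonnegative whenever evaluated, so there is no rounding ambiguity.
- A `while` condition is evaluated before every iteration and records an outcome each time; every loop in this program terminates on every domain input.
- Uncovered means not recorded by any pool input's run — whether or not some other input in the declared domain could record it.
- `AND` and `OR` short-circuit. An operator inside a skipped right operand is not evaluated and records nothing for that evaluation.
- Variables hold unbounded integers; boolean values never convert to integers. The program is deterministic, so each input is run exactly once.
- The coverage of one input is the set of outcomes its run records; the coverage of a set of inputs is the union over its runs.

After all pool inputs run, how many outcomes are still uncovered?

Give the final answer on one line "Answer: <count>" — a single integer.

run #1 (b=2, z=0) records B1=T, B1=F, B2=T, B3=T, B4=S
run #2 (b=0, z=9) records B1=T, B1=F, B2=F, B3=F, B4=E, B5=T
run #3 (b=4, z=3) records B1=F, B3=F, B4=E, B5=T
run #4 (b=0, z=6) records B1=T, B1=F, B2=F, B3=F, B4=E, B5=T
run #5 (b=0, z=4) records B1=T, B1=F, B2=T, B3=F, B4=E, B5=T
run #6 (b=3, z=7) records B1=F, B3=F, B4=E, B5=T
union over the pool: B1=T, B1=F, B2=T, B2=F, B3=T, B3=F, B4=S, B4=E, B5=T
uncovered (1 of 10): B5=F

Answer: 1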